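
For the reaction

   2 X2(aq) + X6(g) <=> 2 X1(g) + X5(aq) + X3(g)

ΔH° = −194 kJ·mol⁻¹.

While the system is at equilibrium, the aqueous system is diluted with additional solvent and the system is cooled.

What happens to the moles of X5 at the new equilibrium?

cannot be determined

Dilution lowers every aqueous concentration by the same factor. Δn_aq = 1 − 2 = -1, so the system shifts toward the side with more dissolved moles — to the left.
The forward reaction is exothermic. Lowering T favours the exothermic direction — shift to the right.
The two effects oppose each other, so the net shift — and hence the change in X5 — cannot be determined from the given information.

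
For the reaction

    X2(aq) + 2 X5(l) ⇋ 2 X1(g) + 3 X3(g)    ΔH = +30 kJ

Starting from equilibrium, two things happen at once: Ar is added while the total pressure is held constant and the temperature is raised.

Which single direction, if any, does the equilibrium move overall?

Adding inert gas at constant total pressure expands the volume and lowers every reacting partial pressure. With Δn_gas = 5 − 0 = +5, Q moves away from K toward the side with fewer gas moles, so the system shifts toward the side with more gas moles — to the right.
The forward reaction is endothermic. Raising T favours the endothermic direction — shift to the right.
All effects act in the same direction — net shift to the right.

right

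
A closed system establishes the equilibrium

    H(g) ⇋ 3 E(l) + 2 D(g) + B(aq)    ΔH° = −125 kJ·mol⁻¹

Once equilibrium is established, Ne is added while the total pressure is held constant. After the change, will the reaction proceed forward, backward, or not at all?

right

Adding inert gas at constant total pressure expands the volume and lowers every reacting partial pressure. With Δn_gas = 2 − 1 = +1, Q moves away from K toward the side with fewer gas moles, so the system shifts toward the side with more gas moles — to the right.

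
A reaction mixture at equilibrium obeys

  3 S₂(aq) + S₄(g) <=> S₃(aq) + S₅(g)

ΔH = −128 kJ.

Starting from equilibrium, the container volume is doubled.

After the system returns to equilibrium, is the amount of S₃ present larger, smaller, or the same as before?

unchanged

Gas moles: reactants 1, products 1. Δn_gas = 0, so a volume change leaves Q equal to K — no shift from this change.
No net shift occurs, so the amount of S₃ is unchanged.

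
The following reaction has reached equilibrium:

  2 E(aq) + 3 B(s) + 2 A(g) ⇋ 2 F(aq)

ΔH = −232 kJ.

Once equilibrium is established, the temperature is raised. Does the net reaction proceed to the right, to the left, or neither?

left

The forward reaction is exothermic. Raising T favours the endothermic direction — shift to the left.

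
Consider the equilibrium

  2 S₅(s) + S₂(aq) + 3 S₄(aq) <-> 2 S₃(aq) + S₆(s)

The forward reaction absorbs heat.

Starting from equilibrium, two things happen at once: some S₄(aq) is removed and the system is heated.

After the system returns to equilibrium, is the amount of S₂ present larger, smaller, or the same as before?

cannot be determined

Removing S₄ (aq), a reactant, drives the reaction to the left.
The forward reaction is endothermic. Raising T favours the endothermic direction — shift to the right.
The two effects oppose each other, so the net shift — and hence the change in S₂ — cannot be determined from the given information.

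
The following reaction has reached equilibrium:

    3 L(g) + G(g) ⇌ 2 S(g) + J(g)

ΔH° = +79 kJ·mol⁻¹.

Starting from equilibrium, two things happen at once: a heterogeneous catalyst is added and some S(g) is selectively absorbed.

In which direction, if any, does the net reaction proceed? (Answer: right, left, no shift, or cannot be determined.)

right

A catalyst speeds both forward and reverse rates equally; it changes neither Q nor K — no shift from this change.
Removing S (g), a product, drives the reaction to the right.
Only the nonzero effect(s) matter; the net shift is to the right.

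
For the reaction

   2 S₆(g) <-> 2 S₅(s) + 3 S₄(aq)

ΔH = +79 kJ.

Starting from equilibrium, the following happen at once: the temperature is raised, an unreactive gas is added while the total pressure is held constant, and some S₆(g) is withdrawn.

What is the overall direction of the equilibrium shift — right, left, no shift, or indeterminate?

The forward reaction is endothermic. Raising T favours the endothermic direction — shift to the right.
Adding inert gas at constant total pressure expands the volume and lowers every reacting partial pressure. With Δn_gas = 0 − 2 = -2, Q moves away from K toward the side with fewer gas moles, so the system shifts toward the side with more gas moles — to the left.
Removing S₆ (g), a reactant, drives the reaction to the left.
The individual effects push in opposite directions; without quantitative information the net direction cannot be determined.

cannot be determined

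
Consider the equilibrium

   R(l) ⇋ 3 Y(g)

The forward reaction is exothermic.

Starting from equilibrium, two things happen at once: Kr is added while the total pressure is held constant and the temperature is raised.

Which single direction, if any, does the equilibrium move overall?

Adding inert gas at constant total pressure expands the volume and lowers every reacting partial pressure. With Δn_gas = 3 − 0 = +3, Q moves away from K toward the side with fewer gas moles, so the system shifts toward the side with more gas moles — to the right.
The forward reaction is exothermic. Raising T favours the endothermic direction — shift to the left.
The individual effects push in opposite directions; without quantitative information the net direction cannot be determined.

cannot be determined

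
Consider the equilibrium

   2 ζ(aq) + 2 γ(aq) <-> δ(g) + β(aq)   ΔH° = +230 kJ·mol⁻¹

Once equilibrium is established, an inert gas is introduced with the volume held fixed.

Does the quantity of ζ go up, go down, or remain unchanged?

unchanged

At constant volume, adding an inert gas leaves every reacting species' partial pressure unchanged, so Q is unchanged — no shift from this change.
No net shift occurs, so the amount of ζ is unchanged.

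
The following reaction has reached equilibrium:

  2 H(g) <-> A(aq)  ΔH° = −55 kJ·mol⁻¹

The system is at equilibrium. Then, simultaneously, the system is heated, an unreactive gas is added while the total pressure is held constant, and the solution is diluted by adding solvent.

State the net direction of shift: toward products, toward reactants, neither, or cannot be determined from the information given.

cannot be determined

The forward reaction is exothermic. Raising T favours the endothermic direction — shift to the left.
Adding inert gas at constant total pressure expands the volume and lowers every reacting partial pressure. With Δn_gas = 0 − 2 = -2, Q moves away from K toward the side with fewer gas moles, so the system shifts toward the side with more gas moles — to the left.
Dilution lowers every aqueous concentration by the same factor. Δn_aq = 1 − 0 = +1, so the system shifts toward the side with more dissolved moles — to the right.
The individual effects push in opposite directions; without quantitative information the net direction cannot be determined.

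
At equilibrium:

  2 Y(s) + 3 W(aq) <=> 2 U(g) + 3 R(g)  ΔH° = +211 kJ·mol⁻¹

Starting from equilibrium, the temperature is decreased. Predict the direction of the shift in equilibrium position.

left

The forward reaction is endothermic. Lowering T favours the exothermic direction — shift to the left.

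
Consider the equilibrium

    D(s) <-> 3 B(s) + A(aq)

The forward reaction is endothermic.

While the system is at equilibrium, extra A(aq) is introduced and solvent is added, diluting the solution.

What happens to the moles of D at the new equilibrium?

cannot be determined

Adding A (aq), a product, drives the reaction to the left.
Dilution lowers every aqueous concentration by the same factor. Δn_aq = 1 − 0 = +1, so the system shifts toward the side with more dissolved moles — to the right.
The two effects oppose each other, so the net shift — and hence the change in D — cannot be determined from the given information.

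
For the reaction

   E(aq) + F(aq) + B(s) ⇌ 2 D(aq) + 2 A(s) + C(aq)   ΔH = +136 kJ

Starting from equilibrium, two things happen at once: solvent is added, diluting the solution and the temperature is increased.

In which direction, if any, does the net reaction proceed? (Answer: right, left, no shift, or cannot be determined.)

right

Dilution lowers every aqueous concentration by the same factor. Δn_aq = 3 − 2 = +1, so the system shifts toward the side with more dissolved moles — to the right.
The forward reaction is endothermic. Raising T favours the endothermic direction — shift to the right.
All effects act in the same direction — net shift to the right.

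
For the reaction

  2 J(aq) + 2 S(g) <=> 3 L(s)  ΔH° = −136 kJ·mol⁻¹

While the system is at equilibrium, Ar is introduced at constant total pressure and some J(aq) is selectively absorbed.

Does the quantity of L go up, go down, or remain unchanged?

decreases

Adding inert gas at constant total pressure expands the volume and lowers every reacting partial pressure. With Δn_gas = 0 − 2 = -2, Q moves away from K toward the side with fewer gas moles, so the system shifts toward the side with more gas moles — to the left.
Removing J (aq), a reactant, drives the reaction to the left.
The net shift is to the left. L is a product, so its amount decreases.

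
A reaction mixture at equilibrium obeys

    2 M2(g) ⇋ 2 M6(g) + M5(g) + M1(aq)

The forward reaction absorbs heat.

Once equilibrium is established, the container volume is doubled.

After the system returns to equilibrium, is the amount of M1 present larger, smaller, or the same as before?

Gas moles: reactants 2, products 3 (Δn_gas = +1). Expansion shifts the system toward the side with more moles of gas — to the right.
The net shift is to the right. M1 is a product, so its amount increases.

increases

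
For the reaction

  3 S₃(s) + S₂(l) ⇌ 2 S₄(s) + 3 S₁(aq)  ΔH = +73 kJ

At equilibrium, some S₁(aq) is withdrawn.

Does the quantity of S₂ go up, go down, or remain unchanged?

decreases

Removing S₁ (aq), a product, drives the reaction to the right.
The net shift is to the right. S₂ is a reactant, so its amount decreases.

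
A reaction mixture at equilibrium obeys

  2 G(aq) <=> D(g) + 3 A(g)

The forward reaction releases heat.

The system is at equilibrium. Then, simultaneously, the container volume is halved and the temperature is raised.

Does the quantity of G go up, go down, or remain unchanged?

Gas moles: reactants 0, products 4 (Δn_gas = +4). Compression shifts the system toward the side with fewer moles of gas — to the left.
The forward reaction is exothermic. Raising T favours the endothermic direction — shift to the left.
The net shift is to the left. G is a reactant, so its amount increases.

increases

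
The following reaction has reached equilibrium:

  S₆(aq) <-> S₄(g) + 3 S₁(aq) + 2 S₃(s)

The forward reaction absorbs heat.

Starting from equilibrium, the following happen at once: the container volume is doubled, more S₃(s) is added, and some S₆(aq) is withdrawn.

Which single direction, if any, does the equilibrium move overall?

cannot be determined

Gas moles: reactants 0, products 1 (Δn_gas = +1). Expansion shifts the system toward the side with more moles of gas — to the right.
S₃ is a pure solid; its activity is 1 regardless of amount, so Q is unaffected — no shift from this change.
Removing S₆ (aq), a reactant, drives the reaction to the left.
The individual effects push in opposite directions; without quantitative information the net direction cannot be determined.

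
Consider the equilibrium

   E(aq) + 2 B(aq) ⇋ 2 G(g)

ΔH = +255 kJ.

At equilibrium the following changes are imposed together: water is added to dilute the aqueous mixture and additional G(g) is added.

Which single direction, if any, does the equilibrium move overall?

Dilution lowers every aqueous concentration by the same factor. Δn_aq = 0 − 3 = -3, so the system shifts toward the side with more dissolved moles — to the left.
Adding G (g), a product, drives the reaction to the left.
All effects act in the same direction — net shift to the left.

left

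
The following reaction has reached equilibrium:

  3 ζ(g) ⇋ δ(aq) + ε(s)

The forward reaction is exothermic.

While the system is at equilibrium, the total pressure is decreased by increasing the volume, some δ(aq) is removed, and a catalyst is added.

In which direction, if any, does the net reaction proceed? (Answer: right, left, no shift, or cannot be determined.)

cannot be determined

Gas moles: reactants 3, products 0 (Δn_gas = -3). Expansion shifts the system toward the side with more moles of gas — to the left.
Removing δ (aq), a product, drives the reaction to the right.
A catalyst speeds both forward and reverse rates equally; it changes neither Q nor K — no shift from this change.
The individual effects push in opposite directions; without quantitative information the net direction cannot be determined.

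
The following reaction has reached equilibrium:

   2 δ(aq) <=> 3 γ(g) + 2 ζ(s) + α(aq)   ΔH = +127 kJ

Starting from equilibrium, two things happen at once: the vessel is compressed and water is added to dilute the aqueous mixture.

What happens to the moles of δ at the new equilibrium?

Gas moles: reactants 0, products 3 (Δn_gas = +3). Compression shifts the system toward the side with fewer moles of gas — to the left.
Dilution lowers every aqueous concentration by the same factor. Δn_aq = 1 − 2 = -1, so the system shifts toward the side with more dissolved moles — to the left.
The net shift is to the left. δ is a reactant, so its amount increases.

increases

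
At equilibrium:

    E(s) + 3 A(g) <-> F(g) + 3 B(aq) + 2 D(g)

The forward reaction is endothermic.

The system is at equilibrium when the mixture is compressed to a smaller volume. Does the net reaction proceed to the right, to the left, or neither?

no shift

Gas moles: reactants 3, products 3. Δn_gas = 0, so a volume change leaves Q equal to K — no shift from this change.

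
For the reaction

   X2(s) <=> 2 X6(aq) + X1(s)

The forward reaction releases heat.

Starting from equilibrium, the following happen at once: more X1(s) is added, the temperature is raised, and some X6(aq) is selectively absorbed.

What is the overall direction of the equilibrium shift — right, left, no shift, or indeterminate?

cannot be determined

X1 is a pure solid; its activity is 1 regardless of amount, so Q is unaffected — no shift from this change.
The forward reaction is exothermic. Raising T favours the endothermic direction — shift to the left.
Removing X6 (aq), a product, drives the reaction to the right.
The individual effects push in opposite directions; without quantitative information the net direction cannot be determined.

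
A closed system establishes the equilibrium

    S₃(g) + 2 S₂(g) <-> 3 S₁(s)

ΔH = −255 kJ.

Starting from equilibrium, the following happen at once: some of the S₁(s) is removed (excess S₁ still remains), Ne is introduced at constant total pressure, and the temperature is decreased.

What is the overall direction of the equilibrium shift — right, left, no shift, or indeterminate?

S₁ is a pure solid; its activity is 1 regardless of amount, so Q is unaffected — no shift from this change.
Adding inert gas at constant total pressure expands the volume and lowers every reacting partial pressure. With Δn_gas = 0 − 3 = -3, Q moves away from K toward the side with fewer gas moles, so the system shifts toward the side with more gas moles — to the left.
The forward reaction is exothermic. Lowering T favours the exothermic direction — shift to the right.
The individual effects push in opposite directions; without quantitative information the net direction cannot be determined.

cannot be determined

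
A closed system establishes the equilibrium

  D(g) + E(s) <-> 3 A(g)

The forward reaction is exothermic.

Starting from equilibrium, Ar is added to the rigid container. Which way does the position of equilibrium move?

no shift

At constant volume, adding an inert gas leaves every reacting species' partial pressure unchanged, so Q is unchanged — no shift from this change.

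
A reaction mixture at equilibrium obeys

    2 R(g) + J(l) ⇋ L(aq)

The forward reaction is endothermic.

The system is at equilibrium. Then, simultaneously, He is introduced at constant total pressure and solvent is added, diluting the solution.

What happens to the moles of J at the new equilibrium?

cannot be determined

Adding inert gas at constant total pressure expands the volume and lowers every reacting partial pressure. With Δn_gas = 0 − 2 = -2, Q moves away from K toward the side with fewer gas moles, so the system shifts toward the side with more gas moles — to the left.
Dilution lowers every aqueous concentration by the same factor. Δn_aq = 1 − 0 = +1, so the system shifts toward the side with more dissolved moles — to the right.
The two effects oppose each other, so the net shift — and hence the change in J — cannot be determined from the given information.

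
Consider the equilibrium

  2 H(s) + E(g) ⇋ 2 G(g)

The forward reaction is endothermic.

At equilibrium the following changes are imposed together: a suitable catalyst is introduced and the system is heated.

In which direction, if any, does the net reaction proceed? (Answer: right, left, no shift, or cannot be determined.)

A catalyst speeds both forward and reverse rates equally; it changes neither Q nor K — no shift from this change.
The forward reaction is endothermic. Raising T favours the endothermic direction — shift to the right.
Only the nonzero effect(s) matter; the net shift is to the right.

right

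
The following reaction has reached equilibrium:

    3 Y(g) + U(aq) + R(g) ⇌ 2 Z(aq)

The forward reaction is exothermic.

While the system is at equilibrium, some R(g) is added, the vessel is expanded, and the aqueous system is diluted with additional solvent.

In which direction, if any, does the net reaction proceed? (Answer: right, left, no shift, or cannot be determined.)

Adding R (g), a reactant, drives the reaction to the right.
Gas moles: reactants 4, products 0 (Δn_gas = -4). Expansion shifts the system toward the side with more moles of gas — to the left.
Dilution lowers every aqueous concentration by the same factor. Δn_aq = 2 − 1 = +1, so the system shifts toward the side with more dissolved moles — to the right.
The individual effects push in opposite directions; without quantitative information the net direction cannot be determined.

cannot be determined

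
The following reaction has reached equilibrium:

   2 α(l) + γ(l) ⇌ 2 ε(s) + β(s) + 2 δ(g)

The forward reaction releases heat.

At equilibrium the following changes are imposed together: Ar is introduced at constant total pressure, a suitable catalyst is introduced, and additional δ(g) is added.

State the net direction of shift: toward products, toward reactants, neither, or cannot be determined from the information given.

cannot be determined

Adding inert gas at constant total pressure expands the volume and lowers every reacting partial pressure. With Δn_gas = 2 − 0 = +2, Q moves away from K toward the side with fewer gas moles, so the system shifts toward the side with more gas moles — to the right.
A catalyst speeds both forward and reverse rates equally; it changes neither Q nor K — no shift from this change.
Adding δ (g), a product, drives the reaction to the left.
The individual effects push in opposite directions; without quantitative information the net direction cannot be determined.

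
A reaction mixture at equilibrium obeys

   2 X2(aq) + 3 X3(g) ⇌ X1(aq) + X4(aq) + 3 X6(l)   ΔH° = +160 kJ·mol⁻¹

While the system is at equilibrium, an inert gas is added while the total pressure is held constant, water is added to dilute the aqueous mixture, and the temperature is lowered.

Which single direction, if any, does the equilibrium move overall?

Adding inert gas at constant total pressure expands the volume and lowers every reacting partial pressure. With Δn_gas = 0 − 3 = -3, Q moves away from K toward the side with fewer gas moles, so the system shifts toward the side with more gas moles — to the left.
Dilution scales every aqueous concentration by the same factor. Δn_aq = 2 − 2 = 0, so Q is unchanged — no shift.
The forward reaction is endothermic. Lowering T favours the exothermic direction — shift to the left.
Only the nonzero effect(s) matter; the net shift is to the left.

left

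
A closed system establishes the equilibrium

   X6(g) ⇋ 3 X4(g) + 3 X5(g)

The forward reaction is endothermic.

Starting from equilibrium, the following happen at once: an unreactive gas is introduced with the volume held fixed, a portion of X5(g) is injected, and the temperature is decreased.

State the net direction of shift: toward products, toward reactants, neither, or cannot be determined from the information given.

At constant volume, adding an inert gas leaves every reacting species' partial pressure unchanged, so Q is unchanged — no shift from this change.
Adding X5 (g), a product, drives the reaction to the left.
The forward reaction is endothermic. Lowering T favours the exothermic direction — shift to the left.
Only the nonzero effect(s) matter; the net shift is to the left.

left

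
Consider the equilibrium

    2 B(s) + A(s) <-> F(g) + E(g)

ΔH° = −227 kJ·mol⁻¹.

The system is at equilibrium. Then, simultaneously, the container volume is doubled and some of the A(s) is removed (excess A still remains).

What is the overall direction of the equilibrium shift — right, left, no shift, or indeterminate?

right

Gas moles: reactants 0, products 2 (Δn_gas = +2). Expansion shifts the system toward the side with more moles of gas — to the right.
A is a pure solid; its activity is 1 regardless of amount, so Q is unaffected — no shift from this change.
Only the nonzero effect(s) matter; the net shift is to the right.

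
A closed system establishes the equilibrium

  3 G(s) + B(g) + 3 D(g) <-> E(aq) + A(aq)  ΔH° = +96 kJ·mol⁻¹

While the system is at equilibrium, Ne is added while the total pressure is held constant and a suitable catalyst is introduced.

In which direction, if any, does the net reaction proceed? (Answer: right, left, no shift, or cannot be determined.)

left

Adding inert gas at constant total pressure expands the volume and lowers every reacting partial pressure. With Δn_gas = 0 − 4 = -4, Q moves away from K toward the side with fewer gas moles, so the system shifts toward the side with more gas moles — to the left.
A catalyst speeds both forward and reverse rates equally; it changes neither Q nor K — no shift from this change.
Only the nonzero effect(s) matter; the net shift is to the left.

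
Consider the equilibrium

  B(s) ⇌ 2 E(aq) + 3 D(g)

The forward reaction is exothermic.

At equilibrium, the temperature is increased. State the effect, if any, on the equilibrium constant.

decreases

K depends on temperature via the van 't Hoff relation. The forward reaction is exothermic, so raising T decreases K.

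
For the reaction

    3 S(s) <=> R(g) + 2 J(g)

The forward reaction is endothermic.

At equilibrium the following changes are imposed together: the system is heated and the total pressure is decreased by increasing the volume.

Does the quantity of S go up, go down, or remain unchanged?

The forward reaction is endothermic. Raising T favours the endothermic direction — shift to the right.
Gas moles: reactants 0, products 3 (Δn_gas = +3). Expansion shifts the system toward the side with more moles of gas — to the right.
The net shift is to the right. S is a reactant, so its amount decreases.

decreases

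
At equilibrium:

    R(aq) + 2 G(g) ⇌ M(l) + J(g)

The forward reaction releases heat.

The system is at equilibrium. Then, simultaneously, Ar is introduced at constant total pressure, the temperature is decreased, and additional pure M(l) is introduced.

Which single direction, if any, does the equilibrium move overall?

Adding inert gas at constant total pressure expands the volume and lowers every reacting partial pressure. With Δn_gas = 1 − 2 = -1, Q moves away from K toward the side with fewer gas moles, so the system shifts toward the side with more gas moles — to the left.
The forward reaction is exothermic. Lowering T favours the exothermic direction — shift to the right.
M is a pure liquid; its activity is 1 regardless of amount, so Q is unaffected — no shift from this change.
The individual effects push in opposite directions; without quantitative information the net direction cannot be determined.

cannot be determined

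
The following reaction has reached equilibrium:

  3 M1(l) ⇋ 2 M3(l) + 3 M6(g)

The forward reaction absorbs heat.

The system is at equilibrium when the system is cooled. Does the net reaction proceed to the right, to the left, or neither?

The forward reaction is endothermic. Lowering T favours the exothermic direction — shift to the left.

left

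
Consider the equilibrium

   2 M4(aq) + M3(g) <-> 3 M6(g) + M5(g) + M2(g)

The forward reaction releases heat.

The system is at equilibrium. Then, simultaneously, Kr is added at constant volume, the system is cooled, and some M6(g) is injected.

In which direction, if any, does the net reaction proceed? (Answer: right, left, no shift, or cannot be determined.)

At constant volume, adding an inert gas leaves every reacting species' partial pressure unchanged, so Q is unchanged — no shift from this change.
The forward reaction is exothermic. Lowering T favours the exothermic direction — shift to the right.
Adding M6 (g), a product, drives the reaction to the left.
The individual effects push in opposite directions; without quantitative information the net direction cannot be determined.

cannot be determined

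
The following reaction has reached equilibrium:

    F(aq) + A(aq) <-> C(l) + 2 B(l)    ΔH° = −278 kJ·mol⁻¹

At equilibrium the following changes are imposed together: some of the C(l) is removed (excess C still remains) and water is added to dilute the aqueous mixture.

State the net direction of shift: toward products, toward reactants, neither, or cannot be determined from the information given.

C is a pure liquid; its activity is 1 regardless of amount, so Q is unaffected — no shift from this change.
Dilution lowers every aqueous concentration by the same factor. Δn_aq = 0 − 2 = -2, so the system shifts toward the side with more dissolved moles — to the left.
Only the nonzero effect(s) matter; the net shift is to the left.

left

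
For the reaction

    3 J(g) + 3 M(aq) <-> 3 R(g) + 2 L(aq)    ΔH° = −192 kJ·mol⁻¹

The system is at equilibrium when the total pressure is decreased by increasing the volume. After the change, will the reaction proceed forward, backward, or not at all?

Gas moles: reactants 3, products 3. Δn_gas = 0, so a volume change leaves Q equal to K — no shift from this change.

no shift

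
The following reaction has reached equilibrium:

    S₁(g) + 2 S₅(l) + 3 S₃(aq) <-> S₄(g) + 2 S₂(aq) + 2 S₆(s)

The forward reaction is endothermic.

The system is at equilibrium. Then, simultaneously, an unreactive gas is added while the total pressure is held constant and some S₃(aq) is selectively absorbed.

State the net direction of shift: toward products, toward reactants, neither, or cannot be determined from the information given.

left

Adding inert gas at constant total pressure expands the volume, scaling every reacting partial pressure by the same factor. Δn_gas = 1 − 1 = 0, so Q is unchanged — no shift.
Removing S₃ (aq), a reactant, drives the reaction to the left.
Only the nonzero effect(s) matter; the net shift is to the left.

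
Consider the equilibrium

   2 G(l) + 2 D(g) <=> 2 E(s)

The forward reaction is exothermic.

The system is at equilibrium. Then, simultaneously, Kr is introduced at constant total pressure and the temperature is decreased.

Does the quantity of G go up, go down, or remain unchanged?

Adding inert gas at constant total pressure expands the volume and lowers every reacting partial pressure. With Δn_gas = 0 − 2 = -2, Q moves away from K toward the side with fewer gas moles, so the system shifts toward the side with more gas moles — to the left.
The forward reaction is exothermic. Lowering T favours the exothermic direction — shift to the right.
The two effects oppose each other, so the net shift — and hence the change in G — cannot be determined from the given information.

cannot be determined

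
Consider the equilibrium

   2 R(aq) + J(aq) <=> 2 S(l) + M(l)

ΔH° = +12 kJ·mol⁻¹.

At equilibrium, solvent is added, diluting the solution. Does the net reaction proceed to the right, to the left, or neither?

Dilution lowers every aqueous concentration by the same factor. Δn_aq = 0 − 3 = -3, so the system shifts toward the side with more dissolved moles — to the left.

left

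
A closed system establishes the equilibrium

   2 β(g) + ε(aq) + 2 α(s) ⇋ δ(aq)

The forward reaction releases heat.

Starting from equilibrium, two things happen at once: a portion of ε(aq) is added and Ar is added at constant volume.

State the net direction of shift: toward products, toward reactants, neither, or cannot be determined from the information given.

right

Adding ε (aq), a reactant, drives the reaction to the right.
At constant volume, adding an inert gas leaves every reacting species' partial pressure unchanged, so Q is unchanged — no shift from this change.
Only the nonzero effect(s) matter; the net shift is to the right.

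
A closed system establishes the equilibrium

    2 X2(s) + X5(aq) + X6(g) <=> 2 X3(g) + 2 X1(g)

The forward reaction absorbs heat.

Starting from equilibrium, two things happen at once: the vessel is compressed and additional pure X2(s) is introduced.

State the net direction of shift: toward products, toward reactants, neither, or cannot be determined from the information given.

left

Gas moles: reactants 1, products 4 (Δn_gas = +3). Compression shifts the system toward the side with fewer moles of gas — to the left.
X2 is a pure solid; its activity is 1 regardless of amount, so Q is unaffected — no shift from this change.
Only the nonzero effect(s) matter; the net shift is to the left.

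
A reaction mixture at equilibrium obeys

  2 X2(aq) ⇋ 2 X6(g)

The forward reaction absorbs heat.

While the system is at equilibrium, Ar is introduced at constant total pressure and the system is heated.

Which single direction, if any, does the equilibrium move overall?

Adding inert gas at constant total pressure expands the volume and lowers every reacting partial pressure. With Δn_gas = 2 − 0 = +2, Q moves away from K toward the side with fewer gas moles, so the system shifts toward the side with more gas moles — to the right.
The forward reaction is endothermic. Raising T favours the endothermic direction — shift to the right.
All effects act in the same direction — net shift to the right.

right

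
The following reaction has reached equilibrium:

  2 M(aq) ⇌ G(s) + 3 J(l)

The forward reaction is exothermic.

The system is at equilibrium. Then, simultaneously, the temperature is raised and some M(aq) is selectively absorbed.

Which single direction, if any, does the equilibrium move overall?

The forward reaction is exothermic. Raising T favours the endothermic direction — shift to the left.
Removing M (aq), a reactant, drives the reaction to the left.
All effects act in the same direction — net shift to the left.

left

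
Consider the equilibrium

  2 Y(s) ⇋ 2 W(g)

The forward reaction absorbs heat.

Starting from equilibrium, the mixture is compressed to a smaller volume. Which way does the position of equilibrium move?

left

Gas moles: reactants 0, products 2 (Δn_gas = +2). Compression shifts the system toward the side with fewer moles of gas — to the left.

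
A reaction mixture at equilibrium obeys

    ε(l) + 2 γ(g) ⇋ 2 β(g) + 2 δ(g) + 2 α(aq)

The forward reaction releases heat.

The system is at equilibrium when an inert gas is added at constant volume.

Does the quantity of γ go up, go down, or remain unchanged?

unchanged

At constant volume, adding an inert gas leaves every reacting species' partial pressure unchanged, so Q is unchanged — no shift from this change.
No net shift occurs, so the amount of γ is unchanged.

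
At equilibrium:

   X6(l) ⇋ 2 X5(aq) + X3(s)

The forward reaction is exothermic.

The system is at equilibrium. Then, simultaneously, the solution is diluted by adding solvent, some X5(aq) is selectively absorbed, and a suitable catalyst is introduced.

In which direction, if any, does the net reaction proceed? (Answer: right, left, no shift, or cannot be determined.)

Dilution lowers every aqueous concentration by the same factor. Δn_aq = 2 − 0 = +2, so the system shifts toward the side with more dissolved moles — to the right.
Removing X5 (aq), a product, drives the reaction to the right.
A catalyst speeds both forward and reverse rates equally; it changes neither Q nor K — no shift from this change.
Only the nonzero effect(s) matter; the net shift is to the right.

right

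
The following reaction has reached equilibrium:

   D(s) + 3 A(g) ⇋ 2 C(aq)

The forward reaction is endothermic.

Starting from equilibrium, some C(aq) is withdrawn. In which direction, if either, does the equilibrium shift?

right

Removing C (aq), a product, drives the reaction to the right.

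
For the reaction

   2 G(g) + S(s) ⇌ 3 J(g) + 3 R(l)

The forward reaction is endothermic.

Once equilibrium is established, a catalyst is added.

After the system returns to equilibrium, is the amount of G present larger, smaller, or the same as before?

A catalyst speeds both forward and reverse rates equally; it changes neither Q nor K — no shift from this change.
No net shift occurs, so the amount of G is unchanged.

unchanged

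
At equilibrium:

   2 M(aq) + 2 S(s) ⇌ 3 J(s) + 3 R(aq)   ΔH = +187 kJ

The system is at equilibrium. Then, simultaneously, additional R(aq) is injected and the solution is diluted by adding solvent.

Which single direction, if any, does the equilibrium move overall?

cannot be determined

Adding R (aq), a product, drives the reaction to the left.
Dilution lowers every aqueous concentration by the same factor. Δn_aq = 3 − 2 = +1, so the system shifts toward the side with more dissolved moles — to the right.
The individual effects push in opposite directions; without quantitative information the net direction cannot be determined.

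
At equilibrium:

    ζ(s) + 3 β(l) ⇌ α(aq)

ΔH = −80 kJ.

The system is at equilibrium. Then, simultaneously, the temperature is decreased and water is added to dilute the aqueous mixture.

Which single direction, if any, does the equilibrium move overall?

The forward reaction is exothermic. Lowering T favours the exothermic direction — shift to the right.
Dilution lowers every aqueous concentration by the same factor. Δn_aq = 1 − 0 = +1, so the system shifts toward the side with more dissolved moles — to the right.
All effects act in the same direction — net shift to the right.

right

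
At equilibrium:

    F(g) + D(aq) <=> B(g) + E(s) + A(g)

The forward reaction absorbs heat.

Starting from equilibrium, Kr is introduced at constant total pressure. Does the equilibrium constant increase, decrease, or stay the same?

The equilibrium constant depends only on temperature. This perturbation may move the position of equilibrium, but since T is unchanged, K itself is unchanged.

unchanged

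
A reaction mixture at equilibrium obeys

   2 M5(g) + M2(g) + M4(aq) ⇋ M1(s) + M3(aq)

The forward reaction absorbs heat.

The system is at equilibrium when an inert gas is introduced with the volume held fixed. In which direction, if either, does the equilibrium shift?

At constant volume, adding an inert gas leaves every reacting species' partial pressure unchanged, so Q is unchanged — no shift from this change.

no shift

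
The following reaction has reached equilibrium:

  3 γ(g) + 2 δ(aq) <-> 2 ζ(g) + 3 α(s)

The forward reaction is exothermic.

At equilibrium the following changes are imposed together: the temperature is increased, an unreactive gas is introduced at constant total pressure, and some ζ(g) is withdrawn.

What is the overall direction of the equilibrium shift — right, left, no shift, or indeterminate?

The forward reaction is exothermic. Raising T favours the endothermic direction — shift to the left.
Adding inert gas at constant total pressure expands the volume and lowers every reacting partial pressure. With Δn_gas = 2 − 3 = -1, Q moves away from K toward the side with fewer gas moles, so the system shifts toward the side with more gas moles — to the left.
Removing ζ (g), a product, drives the reaction to the right.
The individual effects push in opposite directions; without quantitative information the net direction cannot be determined.

cannot be determined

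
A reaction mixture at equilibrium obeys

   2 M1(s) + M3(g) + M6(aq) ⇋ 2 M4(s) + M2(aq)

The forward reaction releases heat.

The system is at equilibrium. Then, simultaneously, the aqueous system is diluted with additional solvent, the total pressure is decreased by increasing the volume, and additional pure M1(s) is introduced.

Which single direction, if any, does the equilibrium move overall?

left

Dilution scales every aqueous concentration by the same factor. Δn_aq = 1 − 1 = 0, so Q is unchanged — no shift.
Gas moles: reactants 1, products 0 (Δn_gas = -1). Expansion shifts the system toward the side with more moles of gas — to the left.
M1 is a pure solid; its activity is 1 regardless of amount, so Q is unaffected — no shift from this change.
Only the nonzero effect(s) matter; the net shift is to the left.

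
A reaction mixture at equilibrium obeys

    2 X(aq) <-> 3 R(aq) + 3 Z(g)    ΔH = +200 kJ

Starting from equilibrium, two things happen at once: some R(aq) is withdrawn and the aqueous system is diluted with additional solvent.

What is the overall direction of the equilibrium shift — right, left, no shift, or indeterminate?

Removing R (aq), a product, drives the reaction to the right.
Dilution lowers every aqueous concentration by the same factor. Δn_aq = 3 − 2 = +1, so the system shifts toward the side with more dissolved moles — to the right.
All effects act in the same direction — net shift to the right.

right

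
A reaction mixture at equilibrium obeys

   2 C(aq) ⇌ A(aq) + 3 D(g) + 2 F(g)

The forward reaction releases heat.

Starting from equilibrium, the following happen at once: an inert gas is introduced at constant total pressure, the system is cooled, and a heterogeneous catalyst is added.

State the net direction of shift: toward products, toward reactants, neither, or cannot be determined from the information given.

right

Adding inert gas at constant total pressure expands the volume and lowers every reacting partial pressure. With Δn_gas = 5 − 0 = +5, Q moves away from K toward the side with fewer gas moles, so the system shifts toward the side with more gas moles — to the right.
The forward reaction is exothermic. Lowering T favours the exothermic direction — shift to the right.
A catalyst speeds both forward and reverse rates equally; it changes neither Q nor K — no shift from this change.
Only the nonzero effect(s) matter; the net shift is to the right.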